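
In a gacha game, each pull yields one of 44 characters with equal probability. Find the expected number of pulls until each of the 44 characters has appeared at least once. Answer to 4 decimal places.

192.3999

The wait to go from k to k+1 distinct characters is geometric with mean 44/(44-k).
E[T] = 44/44 + 44/43 + 44/42 + ... + 44/2 + 44/1 = 44·H_{44}.
H_{44} = 4.37273, so E[T] = 192.39994.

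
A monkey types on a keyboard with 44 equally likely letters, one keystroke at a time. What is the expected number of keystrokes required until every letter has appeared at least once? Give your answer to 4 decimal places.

Split into phases: going from k distinct to k+1 distinct takes on average 44/(44-k) keystrokes.
E[T] = 44/44 + 44/43 + 44/42 + ... + 44/2 + 44/1 = 44·H_{44}.
H_{44} = 4.37273, so E[T] = 192.39994.

192.3999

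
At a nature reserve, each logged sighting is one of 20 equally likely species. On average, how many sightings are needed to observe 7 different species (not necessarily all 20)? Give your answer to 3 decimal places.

With k distinct species already seen, the next new one arrives after an expected 20/(20-k) sightings.
Sum over k = 0,...,6: E = 20/20 + 20/19 + 20/18 + ... + 20/15 + 20/14 = 8.3521.

8.352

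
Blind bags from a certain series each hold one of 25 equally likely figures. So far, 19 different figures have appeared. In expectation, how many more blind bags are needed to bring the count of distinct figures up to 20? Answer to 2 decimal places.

4.17

From k distinct to k+1 distinct takes on average 25/(25-k) blind bags.
Only the k = 19 term is needed: E = 25/6 = 4.167.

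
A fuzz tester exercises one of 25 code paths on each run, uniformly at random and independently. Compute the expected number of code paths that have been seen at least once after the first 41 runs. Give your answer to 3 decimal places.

20.311

For each code path, P(seen in 41 runs) = 1 - (24/25)^41 = 0.8124.
By linearity of expectation, E[distinct seen] = 25·(1 - (24/25)^41) = 20.3112.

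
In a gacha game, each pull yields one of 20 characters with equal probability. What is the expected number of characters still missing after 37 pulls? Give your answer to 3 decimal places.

2.998

For each character, P(unseen after 37) = (19/20)^37 = 0.1499.
By linearity of expectation, E[unseen] = 20·(19/20)^37 = 2.9978.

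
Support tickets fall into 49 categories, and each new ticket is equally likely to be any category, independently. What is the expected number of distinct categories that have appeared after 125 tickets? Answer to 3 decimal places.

45.277

For each category, P(seen in 125 tickets) = 1 - (48/49)^125 = 0.9240.
By linearity of expectation, E[distinct seen] = 49·(1 - (48/49)^125) = 45.2774.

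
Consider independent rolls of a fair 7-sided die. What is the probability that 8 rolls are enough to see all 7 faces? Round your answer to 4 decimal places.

0.0245

By inclusion–exclusion over which faces are missing,
P(all seen) = Σ_{j=0}^{7} (-1)^j C(7,j)((7-j)/7)^8
= 1.00000 - 2.03950 + 1.42297 - 0.39789 + 0.03983 - 0.00093 + 0.00000 - 0.00000
= 0.02448.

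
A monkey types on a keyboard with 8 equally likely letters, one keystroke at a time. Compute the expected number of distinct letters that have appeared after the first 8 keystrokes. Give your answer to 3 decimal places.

For each letter, P(seen in 8 keystrokes) = 1 - (7/8)^8 = 0.6564.
By linearity of expectation, E[distinct seen] = 8·(1 - (7/8)^8) = 5.2511.

5.251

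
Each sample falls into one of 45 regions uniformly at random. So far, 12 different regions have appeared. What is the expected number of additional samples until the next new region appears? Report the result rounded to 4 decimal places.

Each sample yields a new region with probability (45-12)/45 = 33/45, so the wait is geometric with mean 45/33.
E = 45/33 = 1.36364.

1.3636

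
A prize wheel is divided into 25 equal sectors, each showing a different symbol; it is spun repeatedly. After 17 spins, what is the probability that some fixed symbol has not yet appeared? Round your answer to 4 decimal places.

0.4996

Each spin misses the fixed symbol with probability (25-1)/25 = 24/25, independently.
P(still missing after 17) = (24/25)^17 = 0.49959.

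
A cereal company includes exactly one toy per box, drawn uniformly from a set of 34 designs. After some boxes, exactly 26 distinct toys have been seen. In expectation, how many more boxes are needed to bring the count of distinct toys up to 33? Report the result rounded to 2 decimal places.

The wait to go from k to k+1 distinct toys is geometric with mean 34/(34-k).
Sum over k = 26,...,32: E = 34/8 + 34/7 + 34/6 + ... + 34/3 + 34/2 = 58.407.

58.41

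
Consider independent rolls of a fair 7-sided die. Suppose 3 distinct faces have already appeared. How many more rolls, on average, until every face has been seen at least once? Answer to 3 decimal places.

With k distinct faces already seen, the next new one takes an expected 7/(7-k) rolls.
Sum over k = 3,...,6: E = 7/4 + 7/3 + 7/2 + 7/1 = 14.5833.

14.583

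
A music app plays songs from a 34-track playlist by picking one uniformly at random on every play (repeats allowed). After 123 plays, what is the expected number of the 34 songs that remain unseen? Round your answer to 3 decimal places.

0.865

For each song, P(unseen after 123) = (33/34)^123 = 0.0254.
By linearity of expectation, E[unseen] = 34·(33/34)^123 = 0.8645.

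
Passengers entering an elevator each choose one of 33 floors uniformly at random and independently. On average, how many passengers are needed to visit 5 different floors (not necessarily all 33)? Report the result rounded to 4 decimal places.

With k distinct floors already seen, the next new one arrives after an expected 33/(33-k) passengers.
Sum over k = 0,...,4: E = 33/33 + 33/32 + 33/31 + 33/30 + 33/29 = 5.33370.

5.3337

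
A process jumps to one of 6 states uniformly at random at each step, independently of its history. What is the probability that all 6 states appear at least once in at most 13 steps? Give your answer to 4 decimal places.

0.5139

By inclusion–exclusion over which states are missing,
P(all seen) = Σ_{j=0}^{6} (-1)^j C(6,j)((6-j)/6)^13
= 1.00000 - 0.56078 + 0.07707 - 0.00244 + 0.00001 - 0.00000 + 0.00000
= 0.51386.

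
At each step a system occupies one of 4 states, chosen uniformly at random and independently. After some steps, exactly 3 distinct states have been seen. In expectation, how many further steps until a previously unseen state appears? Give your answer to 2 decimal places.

4.00

Each step yields a new state with probability (4-3)/4 = 1/4, so the wait is geometric with mean 4/1.
E = 4/1 = 4.000.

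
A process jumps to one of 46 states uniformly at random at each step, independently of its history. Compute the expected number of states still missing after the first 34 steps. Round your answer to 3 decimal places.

For each state, P(unseen after 34) = (45/46)^34 = 0.4737.
By linearity of expectation, E[unseen] = 46·(45/46)^34 = 21.7880.

21.788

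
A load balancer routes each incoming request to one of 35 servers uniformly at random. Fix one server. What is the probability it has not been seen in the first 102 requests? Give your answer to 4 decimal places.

0.0520

On each request the fixed server fails to appear with probability 34/35.
P(still missing after 102) = (34/35)^102 = 0.05199.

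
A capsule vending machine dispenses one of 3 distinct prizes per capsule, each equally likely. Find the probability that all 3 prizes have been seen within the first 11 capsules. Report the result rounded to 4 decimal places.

By inclusion–exclusion over which prizes are missing,
P(all seen) = Σ_{j=0}^{3} (-1)^j C(3,j)((3-j)/3)^11
= 1.00000 - 0.03468 + 0.00002 - 0.00000
= 0.96533.

0.9653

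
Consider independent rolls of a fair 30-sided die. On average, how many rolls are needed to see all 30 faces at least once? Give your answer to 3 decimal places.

After k distinct faces have appeared, the next roll gives a new one with probability (30-k)/30, so the expected wait for the (k+1)-th is 30/(30-k).
E[T] = 30/30 + 30/29 + 30/28 + ... + 30/2 + 30/1 = 30·H_{30}.
H_{30} = 3.9950, so E[T] = 119.8496.

119.850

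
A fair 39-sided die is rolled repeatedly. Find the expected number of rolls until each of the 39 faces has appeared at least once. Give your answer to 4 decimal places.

165.8882

The wait to go from k to k+1 distinct faces is geometric with mean 39/(39-k).
E[T] = 39/39 + 39/38 + 39/37 + ... + 39/2 + 39/1 = 39·H_{39}.
H_{39} = 4.25354, so E[T] = 165.88818.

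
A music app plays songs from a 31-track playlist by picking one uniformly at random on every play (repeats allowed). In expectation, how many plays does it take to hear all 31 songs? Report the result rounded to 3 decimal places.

After k distinct songs have appeared, the next play gives a new one with probability (31-k)/31, so the expected wait for the (k+1)-th is 31/(31-k).
E[T] = 31/31 + 31/30 + 31/29 + ... + 31/2 + 31/1 = 31·H_{31}.
H_{31} = 4.0272, so E[T] = 124.8446.

124.845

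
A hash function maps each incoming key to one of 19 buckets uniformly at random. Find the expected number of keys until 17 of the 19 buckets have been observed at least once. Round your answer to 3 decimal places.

Going from k to k+1 distinct takes a geometric number of keys with mean 19/(19-k).
Sum over k = 0,...,16: E = 19/19 + 19/18 + 19/17 + ... + 19/4 + 19/3 = 38.9071.

38.907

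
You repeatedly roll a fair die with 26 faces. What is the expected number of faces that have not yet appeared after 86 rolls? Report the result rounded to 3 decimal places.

For each face, P(unseen after 86) = (25/26)^86 = 0.0343.
By linearity of expectation, E[unseen] = 26·(25/26)^86 = 0.8915.

0.891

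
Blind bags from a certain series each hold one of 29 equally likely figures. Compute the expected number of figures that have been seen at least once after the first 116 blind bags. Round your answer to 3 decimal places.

28.505

For each figure, P(seen in 116 blind bags) = 1 - (28/29)^116 = 0.9829.
By linearity of expectation, E[distinct seen] = 29·(1 - (28/29)^116) = 28.5050.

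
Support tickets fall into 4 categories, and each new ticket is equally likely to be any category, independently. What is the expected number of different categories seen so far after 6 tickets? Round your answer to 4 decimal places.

For each category, P(seen in 6 tickets) = 1 - (3/4)^6 = 0.82202.
By linearity of expectation, E[distinct seen] = 4·(1 - (3/4)^6) = 3.28809.

3.2881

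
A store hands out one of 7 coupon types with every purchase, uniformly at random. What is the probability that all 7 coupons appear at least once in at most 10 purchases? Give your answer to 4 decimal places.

0.1049

Let A_i be the event that coupon i is missing after 10 purchases. By inclusion–exclusion on the A_i,
P(all seen) = Σ_{j=0}^{7} (-1)^j C(7,j)((7-j)/7)^10
= 1.00000 - 1.49841 + 0.72600 - 0.12992 + 0.00732 - 0.00008 + 0.00000 - 0.00000
= 0.10491.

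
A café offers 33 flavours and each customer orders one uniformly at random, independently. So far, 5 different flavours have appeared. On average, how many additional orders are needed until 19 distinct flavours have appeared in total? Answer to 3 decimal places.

The wait to go from k to k+1 distinct flavours is geometric with mean 33/(33-k).
Sum over k = 5,...,18: E = 33/28 + 33/27 + 33/26 + ... + 33/16 + 33/15 = 22.2951.

22.295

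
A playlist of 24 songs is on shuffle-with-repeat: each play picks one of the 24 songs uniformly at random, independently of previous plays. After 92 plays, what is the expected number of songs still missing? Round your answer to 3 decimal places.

0.478

For each song, P(unseen after 92) = (23/24)^92 = 0.0199.
By linearity of expectation, E[unseen] = 24·(23/24)^92 = 0.4783.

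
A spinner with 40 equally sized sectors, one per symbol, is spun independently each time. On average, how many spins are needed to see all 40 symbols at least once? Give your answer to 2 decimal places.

After k distinct symbols have appeared, the next spin gives a new one with probability (40-k)/40, so the expected wait for the (k+1)-th is 40/(40-k).
E[T] = 40/40 + 40/39 + 40/38 + ... + 40/2 + 40/1 = 40·H_{40}.
H_{40} = 4.279, so E[T] = 171.142.

171.14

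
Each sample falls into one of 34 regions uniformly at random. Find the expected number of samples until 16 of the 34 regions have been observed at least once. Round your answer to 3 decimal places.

With k distinct regions already seen, the next new one arrives after an expected 34/(34-k) samples.
Sum over k = 0,...,15: E = 34/34 + 34/33 + 34/32 + ... + 34/20 + 34/19 = 21.1855.

21.185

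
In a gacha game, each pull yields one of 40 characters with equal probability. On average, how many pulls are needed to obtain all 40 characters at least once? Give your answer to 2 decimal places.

171.14

The wait to go from k to k+1 distinct characters is geometric with mean 40/(40-k).
E[T] = 40/40 + 40/39 + 40/38 + ... + 40/2 + 40/1 = 40·H_{40}.
H_{40} = 4.279, so E[T] = 171.142.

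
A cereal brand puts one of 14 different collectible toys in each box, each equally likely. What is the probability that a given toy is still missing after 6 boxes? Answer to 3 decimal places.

0.641

Each box misses the fixed toy with probability (14-1)/14 = 13/14, independently.
P(still missing after 6) = (13/14)^6 = 0.6410.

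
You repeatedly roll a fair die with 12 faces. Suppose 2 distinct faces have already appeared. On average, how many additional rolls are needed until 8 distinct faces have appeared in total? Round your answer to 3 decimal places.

10.148

From k distinct to k+1 distinct takes on average 12/(12-k) rolls.
Sum over k = 2,...,7: E = 12/10 + 12/9 + 12/8 + 12/7 + 12/6 + 12/5 = 10.1476.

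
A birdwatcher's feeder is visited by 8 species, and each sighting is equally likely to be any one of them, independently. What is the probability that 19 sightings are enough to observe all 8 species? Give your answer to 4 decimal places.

0.4783

Let A_i be the event that species i is missing after 19 sightings. By inclusion–exclusion on the A_i,
P(all seen) = Σ_{j=0}^{8} (-1)^j C(8,j)((8-j)/8)^19
= 1.00000 - 0.63277 + 0.11839 - 0.00741 + 0.00013 - 0.00000 + 0.00000 - 0.00000 + 0.00000
= 0.47835.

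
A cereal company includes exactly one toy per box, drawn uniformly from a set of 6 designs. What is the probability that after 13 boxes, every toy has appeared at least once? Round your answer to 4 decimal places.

Let A_i be the event that toy i is missing after 13 boxes. By inclusion–exclusion on the A_i,
P(all seen) = Σ_{j=0}^{6} (-1)^j C(6,j)((6-j)/6)^13
= 1.00000 - 0.56078 + 0.07707 - 0.00244 + 0.00001 - 0.00000 + 0.00000
= 0.51386.

0.5139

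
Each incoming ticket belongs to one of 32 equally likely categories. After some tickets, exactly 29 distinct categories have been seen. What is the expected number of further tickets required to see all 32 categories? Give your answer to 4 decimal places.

58.6667

With k distinct categories already seen, the next new one takes an expected 32/(32-k) tickets.
Sum over k = 29,...,31: E = 32/3 + 32/2 + 32/1 = 58.66667.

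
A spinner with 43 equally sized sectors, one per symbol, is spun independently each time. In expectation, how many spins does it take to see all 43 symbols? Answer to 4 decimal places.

The wait to go from k to k+1 distinct symbols is geometric with mean 43/(43-k).
E[T] = 43/43 + 43/42 + 43/41 + ... + 43/2 + 43/1 = 43·H_{43}.
H_{43} = 4.35000, so E[T] = 187.04994.

187.0499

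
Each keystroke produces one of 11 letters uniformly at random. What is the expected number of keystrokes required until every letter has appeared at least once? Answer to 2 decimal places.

33.22

Split into phases: going from k distinct to k+1 distinct takes on average 11/(11-k) keystrokes.
E[T] = 11/11 + 11/10 + 11/9 + ... + 11/2 + 11/1 = 11·H_{11}.
H_{11} = 3.020, so E[T] = 33.219.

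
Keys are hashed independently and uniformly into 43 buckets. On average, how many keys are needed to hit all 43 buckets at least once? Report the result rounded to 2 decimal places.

187.05

After k distinct buckets have appeared, the next key gives a new one with probability (43-k)/43, so the expected wait for the (k+1)-th is 43/(43-k).
E[T] = 43/43 + 43/42 + 43/41 + ... + 43/2 + 43/1 = 43·H_{43}.
H_{43} = 4.350, so E[T] = 187.050.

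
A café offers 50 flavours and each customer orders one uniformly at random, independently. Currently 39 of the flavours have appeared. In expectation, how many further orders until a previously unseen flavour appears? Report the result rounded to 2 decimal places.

Each order yields a new flavour with probability (50-39)/50 = 11/50, so the wait is geometric with mean 50/11.
E = 50/11 = 4.545.

4.55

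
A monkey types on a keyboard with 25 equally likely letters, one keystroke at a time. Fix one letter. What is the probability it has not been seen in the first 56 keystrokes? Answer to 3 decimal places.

0.102

Each keystroke misses the fixed letter with probability (25-1)/25 = 24/25, independently.
P(still missing after 56) = (24/25)^56 = 0.1017.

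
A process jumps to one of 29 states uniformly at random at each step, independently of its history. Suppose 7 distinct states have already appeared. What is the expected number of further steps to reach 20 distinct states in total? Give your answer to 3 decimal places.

From k distinct to k+1 distinct takes on average 29/(29-k) steps.
Sum over k = 7,...,19: E = 29/22 + 29/21 + 29/20 + ... + 29/11 + 29/10 = 24.9935.

24.994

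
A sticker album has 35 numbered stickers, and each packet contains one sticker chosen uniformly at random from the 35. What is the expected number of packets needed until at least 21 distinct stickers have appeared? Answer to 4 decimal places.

31.3327

With k distinct stickers already seen, the next new one arrives after an expected 35/(35-k) packets.
Sum over k = 0,...,20: E = 35/35 + 35/34 + 35/33 + ... + 35/16 + 35/15 = 31.33267.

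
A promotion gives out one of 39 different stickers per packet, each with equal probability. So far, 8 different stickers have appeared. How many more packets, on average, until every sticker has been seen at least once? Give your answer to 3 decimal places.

157.063

With k distinct stickers already seen, the next new one takes an expected 39/(39-k) packets.
Sum over k = 8,...,38: E = 39/31 + 39/30 + 39/29 + ... + 39/2 + 39/1 = 157.0626.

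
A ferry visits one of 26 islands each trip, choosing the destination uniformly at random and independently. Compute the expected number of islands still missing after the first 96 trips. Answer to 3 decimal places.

For each island, P(unseen after 96) = (25/26)^96 = 0.0232.
By linearity of expectation, E[unseen] = 26·(25/26)^96 = 0.6022.

0.602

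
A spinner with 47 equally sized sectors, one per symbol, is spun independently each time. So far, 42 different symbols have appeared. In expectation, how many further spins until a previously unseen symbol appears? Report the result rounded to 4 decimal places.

9.4000

The number of spins until the next new symbol is geometric with success probability 5/47, so its mean is 47/5.
E = 47/5 = 9.40000.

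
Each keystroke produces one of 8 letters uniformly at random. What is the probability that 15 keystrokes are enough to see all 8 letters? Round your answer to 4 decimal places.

By inclusion–exclusion over which letters are missing,
P(all seen) = Σ_{j=0}^{8} (-1)^j C(8,j)((8-j)/8)^15
= 1.00000 - 1.07947 + 0.37418 - 0.04857 + 0.00214 - 0.00002 + 0.00000 - 0.00000 + 0.00000
= 0.24825.

0.2482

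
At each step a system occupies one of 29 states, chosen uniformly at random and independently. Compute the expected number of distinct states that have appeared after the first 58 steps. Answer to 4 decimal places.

25.2114

For each state, P(seen in 58 steps) = 1 - (28/29)^58 = 0.86936.
By linearity of expectation, E[distinct seen] = 29·(1 - (28/29)^58) = 25.21139.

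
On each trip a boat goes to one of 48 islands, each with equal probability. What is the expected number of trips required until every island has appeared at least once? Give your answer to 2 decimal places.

214.02

After k distinct islands have appeared, the next trip gives a new one with probability (48-k)/48, so the expected wait for the (k+1)-th is 48/(48-k).
E[T] = 48/48 + 48/47 + 48/46 + ... + 48/2 + 48/1 = 48·H_{48}.
H_{48} = 4.459, so E[T] = 214.022.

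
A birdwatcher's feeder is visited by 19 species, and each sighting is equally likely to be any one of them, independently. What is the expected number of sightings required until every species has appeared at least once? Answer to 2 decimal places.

Split into phases: going from k distinct to k+1 distinct takes on average 19/(19-k) sightings.
E[T] = 19/19 + 19/18 + 19/17 + ... + 19/2 + 19/1 = 19·H_{19}.
H_{19} = 3.548, so E[T] = 67.407.

67.41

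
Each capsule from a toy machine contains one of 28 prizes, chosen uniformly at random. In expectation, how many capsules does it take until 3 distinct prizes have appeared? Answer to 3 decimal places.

3.114

Going from k to k+1 distinct takes a geometric number of capsules with mean 28/(28-k).
Sum over k = 0,...,2: E = 28/28 + 28/27 + 28/26 = 3.1140.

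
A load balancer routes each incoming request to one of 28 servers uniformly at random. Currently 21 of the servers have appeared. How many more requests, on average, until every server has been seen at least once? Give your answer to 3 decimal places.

With k distinct servers already seen, the next new one takes an expected 28/(28-k) requests.
Sum over k = 21,...,27: E = 28/7 + 28/6 + 28/5 + ... + 28/2 + 28/1 = 72.6000.

72.600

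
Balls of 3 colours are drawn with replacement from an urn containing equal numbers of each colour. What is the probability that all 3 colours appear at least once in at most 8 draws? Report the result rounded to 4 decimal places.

Let A_i be the event that colour i is missing after 8 draws. By inclusion–exclusion on the A_i,
P(all seen) = Σ_{j=0}^{3} (-1)^j C(3,j)((3-j)/3)^8
= 1.00000 - 0.11706 + 0.00046 - 0.00000
= 0.88340.

0.8834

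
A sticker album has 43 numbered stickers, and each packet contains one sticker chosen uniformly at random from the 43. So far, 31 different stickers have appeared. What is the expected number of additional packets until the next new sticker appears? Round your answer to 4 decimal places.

The number of packets until the next new sticker is geometric with success probability 12/43, so its mean is 43/12.
E = 43/12 = 3.58333.

3.5833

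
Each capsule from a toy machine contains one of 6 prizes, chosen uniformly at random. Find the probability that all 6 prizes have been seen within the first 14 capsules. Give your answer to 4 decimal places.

0.5828

Let A_i be the event that prize i is missing after 14 capsules. By inclusion–exclusion on the A_i,
P(all seen) = Σ_{j=0}^{6} (-1)^j C(6,j)((6-j)/6)^14
= 1.00000 - 0.46732 + 0.05138 - 0.00122 + 0.00000 - 0.00000 + 0.00000
= 0.58285.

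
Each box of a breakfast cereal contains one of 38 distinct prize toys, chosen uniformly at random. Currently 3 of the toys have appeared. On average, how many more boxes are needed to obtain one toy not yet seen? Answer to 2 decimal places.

The number of boxes until the next new toy is geometric with success probability 35/38, so its mean is 38/35.
E = 38/35 = 1.086.

1.09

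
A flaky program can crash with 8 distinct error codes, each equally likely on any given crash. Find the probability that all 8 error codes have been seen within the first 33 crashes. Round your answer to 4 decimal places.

By inclusion–exclusion over which error codes are missing,
P(all seen) = Σ_{j=0}^{8} (-1)^j C(8,j)((8-j)/8)^33
= 1.00000 - 0.09758 + 0.00211 - 0.00001 + 0.00000 - 0.00000 + 0.00000 - 0.00000 + 0.00000
= 0.90452.

0.9045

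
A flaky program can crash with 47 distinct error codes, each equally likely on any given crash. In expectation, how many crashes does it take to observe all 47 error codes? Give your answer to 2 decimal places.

208.58

After k distinct error codes have appeared, the next crash gives a new one with probability (47-k)/47, so the expected wait for the (k+1)-th is 47/(47-k).
E[T] = 47/47 + 47/46 + 47/45 + ... + 47/2 + 47/1 = 47·H_{47}.
H_{47} = 4.438, so E[T] = 208.584.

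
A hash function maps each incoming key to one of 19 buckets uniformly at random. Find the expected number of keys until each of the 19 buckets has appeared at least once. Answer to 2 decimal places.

The wait to go from k to k+1 distinct buckets is geometric with mean 19/(19-k).
E[T] = 19/19 + 19/18 + 19/17 + ... + 19/2 + 19/1 = 19·H_{19}.
H_{19} = 3.548, so E[T] = 67.407.

67.41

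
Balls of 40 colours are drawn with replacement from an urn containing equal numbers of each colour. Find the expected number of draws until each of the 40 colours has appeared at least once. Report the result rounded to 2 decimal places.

Split into phases: going from k distinct to k+1 distinct takes on average 40/(40-k) draws.
E[T] = 40/40 + 40/39 + 40/38 + ... + 40/2 + 40/1 = 40·H_{40}.
H_{40} = 4.279, so E[T] = 171.142.

171.14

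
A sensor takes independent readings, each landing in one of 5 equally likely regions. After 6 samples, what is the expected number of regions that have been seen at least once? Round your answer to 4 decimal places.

3.6893

For each region, P(seen in 6 samples) = 1 - (4/5)^6 = 0.73786.
By linearity of expectation, E[distinct seen] = 5·(1 - (4/5)^6) = 3.68928.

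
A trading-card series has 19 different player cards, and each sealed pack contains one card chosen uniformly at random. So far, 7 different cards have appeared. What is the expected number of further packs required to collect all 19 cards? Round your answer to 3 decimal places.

58.961

From k distinct to k+1 distinct takes on average 19/(19-k) packs.
Sum over k = 7,...,18: E = 19/12 + 19/11 + 19/10 + ... + 19/2 + 19/1 = 58.9610.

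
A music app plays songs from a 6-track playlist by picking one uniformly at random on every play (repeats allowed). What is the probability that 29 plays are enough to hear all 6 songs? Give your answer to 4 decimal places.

By inclusion–exclusion over which songs are missing,
P(all seen) = Σ_{j=0}^{6} (-1)^j C(6,j)((6-j)/6)^29
= 1.00000 - 0.03033 + 0.00012 - 0.00000 + 0.00000 - 0.00000 + 0.00000
= 0.96979.

0.9698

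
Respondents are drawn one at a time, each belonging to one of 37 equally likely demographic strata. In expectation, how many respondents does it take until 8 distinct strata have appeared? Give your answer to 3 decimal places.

Going from k to k+1 distinct takes a geometric number of respondents with mean 37/(37-k).
Sum over k = 0,...,7: E = 37/37 + 37/36 + 37/35 + ... + 37/31 + 37/30 = 8.8775.

8.877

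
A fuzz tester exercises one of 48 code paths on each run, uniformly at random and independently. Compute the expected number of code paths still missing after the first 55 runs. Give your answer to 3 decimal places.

For each code path, P(unseen after 55) = (47/48)^55 = 0.3141.
By linearity of expectation, E[unseen] = 48·(47/48)^55 = 15.0784.

15.078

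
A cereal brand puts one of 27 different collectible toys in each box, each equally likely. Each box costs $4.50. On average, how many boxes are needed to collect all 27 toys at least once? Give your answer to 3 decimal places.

105.069

Split into phases: going from k distinct to k+1 distinct takes on average 27/(27-k) boxes.
E[T] = 27/27 + 27/26 + 27/25 + ... + 27/2 + 27/1 = 27·H_{27}.
H_{27} = 3.8915, so E[T] = 105.0693.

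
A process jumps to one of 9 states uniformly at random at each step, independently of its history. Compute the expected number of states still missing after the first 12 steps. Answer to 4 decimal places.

For each state, P(unseen after 12) = (8/9)^12 = 0.24332.
By linearity of expectation, E[unseen] = 9·(8/9)^12 = 2.18984.

2.1898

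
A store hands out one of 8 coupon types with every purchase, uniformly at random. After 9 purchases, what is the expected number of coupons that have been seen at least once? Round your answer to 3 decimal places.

5.595

For each coupon, P(seen in 9 purchases) = 1 - (7/8)^9 = 0.6993.
By linearity of expectation, E[distinct seen] = 8·(1 - (7/8)^9) = 5.5947.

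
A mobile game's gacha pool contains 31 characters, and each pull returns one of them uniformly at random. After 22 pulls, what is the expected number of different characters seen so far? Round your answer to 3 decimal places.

15.931

For each character, P(seen in 22 pulls) = 1 - (30/31)^22 = 0.5139.
By linearity of expectation, E[distinct seen] = 31·(1 - (30/31)^22) = 15.9314.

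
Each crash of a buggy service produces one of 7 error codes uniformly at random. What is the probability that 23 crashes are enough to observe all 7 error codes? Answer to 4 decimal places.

By inclusion–exclusion over which error codes are missing,
P(all seen) = Σ_{j=0}^{7} (-1)^j C(7,j)((7-j)/7)^23
= 1.00000 - 0.20199 + 0.00915 - 0.00009 + 0.00000 - 0.00000 + 0.00000 - 0.00000
= 0.80707.

0.8071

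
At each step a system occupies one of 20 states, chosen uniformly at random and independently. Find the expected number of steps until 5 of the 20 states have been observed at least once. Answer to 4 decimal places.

Going from k to k+1 distinct takes a geometric number of steps with mean 20/(20-k).
Sum over k = 0,...,4: E = 20/20 + 20/19 + 20/18 + 20/17 + 20/16 = 5.59021.

5.5902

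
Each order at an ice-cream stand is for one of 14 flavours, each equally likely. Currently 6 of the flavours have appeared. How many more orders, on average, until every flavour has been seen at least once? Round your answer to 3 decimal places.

From k distinct to k+1 distinct takes on average 14/(14-k) orders.
Sum over k = 6,...,13: E = 14/8 + 14/7 + 14/6 + ... + 14/2 + 14/1 = 38.0500.

38.050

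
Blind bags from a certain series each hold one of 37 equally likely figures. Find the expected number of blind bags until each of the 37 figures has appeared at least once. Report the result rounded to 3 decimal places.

155.459

After k distinct figures have appeared, the next blind bag gives a new one with probability (37-k)/37, so the expected wait for the (k+1)-th is 37/(37-k).
E[T] = 37/37 + 37/36 + 37/35 + ... + 37/2 + 37/1 = 37·H_{37}.
H_{37} = 4.2016, so E[T] = 155.4587.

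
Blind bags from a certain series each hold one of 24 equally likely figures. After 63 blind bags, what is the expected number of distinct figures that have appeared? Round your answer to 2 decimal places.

22.36

For each figure, P(seen in 63 blind bags) = 1 - (23/24)^63 = 0.932.
By linearity of expectation, E[distinct seen] = 24·(1 - (23/24)^63) = 22.357.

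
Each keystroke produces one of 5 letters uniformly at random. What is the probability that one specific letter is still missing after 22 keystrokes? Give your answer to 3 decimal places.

0.007

Each keystroke misses the fixed letter with probability (5-1)/5 = 4/5, independently.
P(still missing after 22) = (4/5)^22 = 0.0074.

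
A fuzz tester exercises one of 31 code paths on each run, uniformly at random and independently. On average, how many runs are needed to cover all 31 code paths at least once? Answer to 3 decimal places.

Split into phases: going from k distinct to k+1 distinct takes on average 31/(31-k) runs.
E[T] = 31/31 + 31/30 + 31/29 + ... + 31/2 + 31/1 = 31·H_{31}.
H_{31} = 4.0272, so E[T] = 124.8446.

124.845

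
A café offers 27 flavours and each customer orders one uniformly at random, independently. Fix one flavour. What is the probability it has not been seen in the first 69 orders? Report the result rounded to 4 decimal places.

On each order the fixed flavour fails to appear with probability 26/27.
P(still missing after 69) = (26/27)^69 = 0.07397.

0.0740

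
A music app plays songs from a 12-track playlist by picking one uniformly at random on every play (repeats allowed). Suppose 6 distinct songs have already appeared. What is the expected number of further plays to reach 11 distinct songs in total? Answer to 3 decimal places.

17.400

From k distinct to k+1 distinct takes on average 12/(12-k) plays.
Sum over k = 6,...,10: E = 12/6 + 12/5 + 12/4 + 12/3 + 12/2 = 17.4000.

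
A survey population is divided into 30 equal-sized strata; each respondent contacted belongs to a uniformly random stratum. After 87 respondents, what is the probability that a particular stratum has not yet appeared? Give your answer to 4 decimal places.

Each respondent misses the fixed stratum with probability (30-1)/30 = 29/30, independently.
P(still missing after 87) = (29/30)^87 = 0.05237.

0.0524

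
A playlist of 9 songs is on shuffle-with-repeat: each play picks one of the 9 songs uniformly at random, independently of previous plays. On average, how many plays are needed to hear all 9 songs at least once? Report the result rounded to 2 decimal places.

After k distinct songs have appeared, the next play gives a new one with probability (9-k)/9, so the expected wait for the (k+1)-th is 9/(9-k).
E[T] = 9/9 + 9/8 + 9/7 + ... + 9/2 + 9/1 = 9·H_{9}.
H_{9} = 2.829, so E[T] = 25.461.

25.46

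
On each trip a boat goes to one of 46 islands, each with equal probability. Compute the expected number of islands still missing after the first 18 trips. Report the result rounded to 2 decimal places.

30.97

For each island, P(unseen after 18) = (45/46)^18 = 0.673.
By linearity of expectation, E[unseen] = 46·(45/46)^18 = 30.970.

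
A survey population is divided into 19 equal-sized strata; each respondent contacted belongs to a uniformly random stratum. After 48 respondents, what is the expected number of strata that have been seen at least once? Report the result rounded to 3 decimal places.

17.582

For each stratum, P(seen in 48 respondents) = 1 - (18/19)^48 = 0.9254.
By linearity of expectation, E[distinct seen] = 19·(1 - (18/19)^48) = 17.5820.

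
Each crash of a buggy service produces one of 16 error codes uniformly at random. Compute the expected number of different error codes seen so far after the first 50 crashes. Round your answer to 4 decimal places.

For each error code, P(seen in 50 crashes) = 1 - (15/16)^50 = 0.96032.
By linearity of expectation, E[distinct seen] = 16·(1 - (15/16)^50) = 15.36513.

15.3651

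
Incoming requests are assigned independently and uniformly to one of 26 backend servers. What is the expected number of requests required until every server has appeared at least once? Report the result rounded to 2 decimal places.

100.21

The wait to go from k to k+1 distinct servers is geometric with mean 26/(26-k).
E[T] = 26/26 + 26/25 + 26/24 + ... + 26/2 + 26/1 = 26·H_{26}.
H_{26} = 3.854, so E[T] = 100.215.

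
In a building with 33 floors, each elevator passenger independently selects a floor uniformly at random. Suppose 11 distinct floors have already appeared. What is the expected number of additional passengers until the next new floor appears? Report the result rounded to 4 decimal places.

Each passenger yields a new floor with probability (33-11)/33 = 22/33, so the wait is geometric with mean 33/22.
E = 33/22 = 1.50000.

1.5000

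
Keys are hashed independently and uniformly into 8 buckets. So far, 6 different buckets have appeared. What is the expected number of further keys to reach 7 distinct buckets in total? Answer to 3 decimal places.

From k distinct to k+1 distinct takes on average 8/(8-k) keys.
Only the k = 6 term is needed: E = 8/2 = 4.0000.

4.000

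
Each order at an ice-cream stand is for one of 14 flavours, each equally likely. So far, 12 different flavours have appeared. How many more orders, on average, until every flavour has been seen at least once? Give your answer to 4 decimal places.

The wait to go from k to k+1 distinct flavours is geometric with mean 14/(14-k).
Sum over k = 12,...,13: E = 14/2 + 14/1 = 21.00000.

21.0000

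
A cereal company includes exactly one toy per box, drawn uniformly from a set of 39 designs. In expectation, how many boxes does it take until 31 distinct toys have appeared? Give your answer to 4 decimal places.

With k distinct toys already seen, the next new one arrives after an expected 39/(39-k) boxes.
Sum over k = 0,...,30: E = 39/39 + 39/38 + 39/37 + ... + 39/10 + 39/9 = 59.89175.

59.8917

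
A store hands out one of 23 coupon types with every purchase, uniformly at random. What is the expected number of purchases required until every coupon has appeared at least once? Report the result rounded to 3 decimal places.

Split into phases: going from k distinct to k+1 distinct takes on average 23/(23-k) purchases.
E[T] = 23/23 + 23/22 + 23/21 + ... + 23/2 + 23/1 = 23·H_{23}.
H_{23} = 3.7343, so E[T] = 85.8887.

85.889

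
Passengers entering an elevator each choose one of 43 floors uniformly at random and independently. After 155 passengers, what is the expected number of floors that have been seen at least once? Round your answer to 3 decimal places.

41.879

For each floor, P(seen in 155 passengers) = 1 - (42/43)^155 = 0.9739.
By linearity of expectation, E[distinct seen] = 43·(1 - (42/43)^155) = 41.8793.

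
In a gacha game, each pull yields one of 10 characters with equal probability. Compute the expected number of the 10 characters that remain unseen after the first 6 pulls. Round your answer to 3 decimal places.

For each character, P(unseen after 6) = (9/10)^6 = 0.5314.
By linearity of expectation, E[unseen] = 10·(9/10)^6 = 5.3144.

5.314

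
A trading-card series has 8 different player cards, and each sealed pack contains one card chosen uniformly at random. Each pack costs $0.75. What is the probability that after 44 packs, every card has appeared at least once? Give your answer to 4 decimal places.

By inclusion–exclusion over which cards are missing,
P(all seen) = Σ_{j=0}^{8} (-1)^j C(8,j)((8-j)/8)^44
= 1.00000 - 0.02246 + 0.00009 - 0.00000 + 0.00000 - 0.00000 + 0.00000 - 0.00000 + 0.00000
= 0.97763.

0.9776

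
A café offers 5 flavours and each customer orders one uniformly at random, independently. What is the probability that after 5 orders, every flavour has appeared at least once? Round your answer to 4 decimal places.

By inclusion–exclusion over which flavours are missing,
P(all seen) = Σ_{j=0}^{5} (-1)^j C(5,j)((5-j)/5)^5
= 1.00000 - 1.63840 + 0.77760 - 0.10240 + 0.00160 - 0.00000
= 0.03840.

0.0384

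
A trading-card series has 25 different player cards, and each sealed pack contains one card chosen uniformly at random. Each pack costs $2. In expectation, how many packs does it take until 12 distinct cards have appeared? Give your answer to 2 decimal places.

Going from k to k+1 distinct takes a geometric number of packs with mean 25/(25-k).
Sum over k = 0,...,11: E = 25/25 + 25/24 + 25/23 + ... + 25/15 + 25/14 = 15.896.

15.90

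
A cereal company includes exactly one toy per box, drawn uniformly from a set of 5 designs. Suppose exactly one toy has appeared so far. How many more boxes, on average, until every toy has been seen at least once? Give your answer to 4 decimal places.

10.4167

From k distinct to k+1 distinct takes on average 5/(5-k) boxes.
Sum over k = 1,...,4: E = 5/4 + 5/3 + 5/2 + 5/1 = 10.41667.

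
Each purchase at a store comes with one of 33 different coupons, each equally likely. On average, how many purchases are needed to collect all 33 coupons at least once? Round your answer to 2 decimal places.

134.93

The wait to go from k to k+1 distinct coupons is geometric with mean 33/(33-k).
E[T] = 33/33 + 33/32 + 33/31 + ... + 33/2 + 33/1 = 33·H_{33}.
H_{33} = 4.089, so E[T] = 134.930.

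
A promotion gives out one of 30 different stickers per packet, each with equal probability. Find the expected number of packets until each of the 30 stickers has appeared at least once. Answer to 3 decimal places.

The wait to go from k to k+1 distinct stickers is geometric with mean 30/(30-k).
E[T] = 30/30 + 30/29 + 30/28 + ... + 30/2 + 30/1 = 30·H_{30}.
H_{30} = 3.9950, so E[T] = 119.8496.

119.850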